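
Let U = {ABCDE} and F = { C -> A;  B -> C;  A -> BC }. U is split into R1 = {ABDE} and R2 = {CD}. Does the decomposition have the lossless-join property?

No

Common attributes: R1 ∩ R2 = {D}.
No dependency enlarges {D}, so (D)⁺ = {D}.
The closure contains neither all of R1 = {ABDE} nor all of R2 = {CD}, so the common attributes are not a superkey of either fragment. The join is lossy.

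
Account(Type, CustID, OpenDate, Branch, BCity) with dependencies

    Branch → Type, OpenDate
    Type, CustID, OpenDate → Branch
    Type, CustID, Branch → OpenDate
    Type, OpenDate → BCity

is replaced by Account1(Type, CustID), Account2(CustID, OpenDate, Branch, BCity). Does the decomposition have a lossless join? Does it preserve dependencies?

Lossless test: (CustID)⁺ = {CustID}, which is a superkey of neither fragment — lossy.
Dependency preservation: the restricted closure of {Branch} across the fragments never reaches {Type, OpenDate}, so Branch → Type, OpenDate cannot be enforced without a join — not preserved.

lossy and not dependency-preserving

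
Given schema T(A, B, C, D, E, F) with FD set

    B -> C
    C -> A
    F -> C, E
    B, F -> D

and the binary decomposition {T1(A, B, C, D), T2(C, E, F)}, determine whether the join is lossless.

No

Common attributes: T1 ∩ T2 = {C}.
Closure of {C}: C → A applies, adding A. So (C)⁺ = {A, C}.
The closure contains neither all of T1 = {A, B, C, D} nor all of T2 = {C, E, F}, so the common attributes are not a superkey of either fragment. The join is lossy.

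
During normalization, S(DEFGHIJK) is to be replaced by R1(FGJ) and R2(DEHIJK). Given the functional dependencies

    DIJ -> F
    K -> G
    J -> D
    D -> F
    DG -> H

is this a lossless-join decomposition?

Common attributes: R1 ∩ R2 = {J}.
Closure of {J}: J → D applies, adding D; D → F applies, adding F. So (J)⁺ = {DFJ}.
The closure contains neither all of R1 = {FGJ} nor all of R2 = {DEHIJK}, so the common attributes are not a superkey of either fragment. The join is lossy.

No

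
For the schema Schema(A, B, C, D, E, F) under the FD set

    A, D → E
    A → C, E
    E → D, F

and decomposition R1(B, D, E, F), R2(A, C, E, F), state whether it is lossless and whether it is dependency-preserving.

Lossless test: (E, F)⁺ = {D, E, F}, which is a superkey of neither fragment — lossy.
Dependency preservation: A, D → E is not contained in any single fragment, but the restricted closure of its left-hand side across the fragments still reaches the right-hand side; the remaining FDs each lie inside some fragment. All dependencies are preserved.

lossy but dependency-preserving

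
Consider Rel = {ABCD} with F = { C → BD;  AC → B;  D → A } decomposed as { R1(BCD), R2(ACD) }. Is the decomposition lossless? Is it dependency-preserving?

Lossless test: (CD)⁺ = {ABCD}, which contains all of one fragment — lossless.
Dependency preservation: AC → B is not contained in any single fragment, but the restricted closure of its left-hand side across the fragments still reaches the right-hand side; the remaining FDs each lie inside some fragment. All dependencies are preserved.

lossless and dependency-preserving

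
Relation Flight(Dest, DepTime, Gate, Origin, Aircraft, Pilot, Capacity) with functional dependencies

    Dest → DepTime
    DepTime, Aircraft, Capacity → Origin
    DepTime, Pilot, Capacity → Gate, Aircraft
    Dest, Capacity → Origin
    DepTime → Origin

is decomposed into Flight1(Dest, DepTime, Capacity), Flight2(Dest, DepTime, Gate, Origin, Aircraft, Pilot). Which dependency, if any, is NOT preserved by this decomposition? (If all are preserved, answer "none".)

Check DepTime, Pilot, Capacity → Gate, Aircraft: no single fragment contains all of {DepTime, Gate, Aircraft, Pilot, Capacity}, and the restricted closure of {DepTime, Pilot, Capacity} across the fragments never reaches {Gate, Aircraft}.
Dest → DepTime is preserved.
DepTime, Aircraft, Capacity → Origin is preserved.
Dest, Capacity → Origin is preserved.
DepTime → Origin is preserved.

DepTime, Pilot, Capacity → Gate, Aircraft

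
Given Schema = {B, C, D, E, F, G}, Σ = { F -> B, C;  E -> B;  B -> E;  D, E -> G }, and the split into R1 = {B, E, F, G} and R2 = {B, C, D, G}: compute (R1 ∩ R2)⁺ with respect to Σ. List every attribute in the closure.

R1 ∩ R2 = {B, G}.
B → E applies, adding E
Closure: {B, E, G}.

B, E, G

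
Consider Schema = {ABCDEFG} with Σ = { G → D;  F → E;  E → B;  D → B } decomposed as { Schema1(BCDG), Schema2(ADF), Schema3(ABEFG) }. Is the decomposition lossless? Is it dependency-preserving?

lossy but dependency-preserving

Lossless test (chase): Rows 1 and 3 agree on G; apply G→D and equate their D entries. Rows 2 and 3 agree on F; apply F→E and equate their E entries. Rows 2 and 3 agree on E; apply E→B and equate their B entries. No row becomes fully distinguished — the join is lossy.
Dependency preservation: every FD's attributes lie within a single fragment, so each can be enforced locally — preserved.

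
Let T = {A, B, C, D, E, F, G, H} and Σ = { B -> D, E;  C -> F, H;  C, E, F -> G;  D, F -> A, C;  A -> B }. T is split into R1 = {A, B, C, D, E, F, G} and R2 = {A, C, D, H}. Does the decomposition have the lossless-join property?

Common attributes: R1 ∩ R2 = {A, C, D}.
Closure of {A, C, D}: C → F, H applies, adding F, H; A → B applies, adding B; B → D, E applies, adding E; C, E, F → G applies, adding G. So (A, C, D)⁺ = {A, B, C, D, E, F, G, H}.
This closure contains every attribute of R1, so R1 ∩ R2 → R1. The join is lossless.

Yes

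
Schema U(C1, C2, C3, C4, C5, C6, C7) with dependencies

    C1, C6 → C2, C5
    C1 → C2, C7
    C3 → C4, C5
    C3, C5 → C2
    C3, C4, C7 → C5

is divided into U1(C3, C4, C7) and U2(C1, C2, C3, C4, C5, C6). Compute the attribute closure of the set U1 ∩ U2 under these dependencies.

C2, C3, C4, C5

U1 ∩ U2 = {C3, C4}.
C3 → C4, C5 applies, adding C5
C3, C5 → C2 applies, adding C2
Closure: {C2, C3, C4, C5}.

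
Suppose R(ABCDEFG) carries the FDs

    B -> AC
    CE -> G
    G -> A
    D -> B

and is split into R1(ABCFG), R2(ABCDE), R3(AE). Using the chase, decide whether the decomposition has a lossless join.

No

Chase test. Columns are ABCDEFG; row i has aⱼ where attribute j ∈ Ri, else bᵢⱼ.
Initial tableau (one row per fragment):
  row 1: a1 a2 a3 b14 b15 a6 a7
  row 2: a1 a2 a3 a4 a5 b26 b27
  row 3: a1 b32 b33 b34 a5 b36 b37
No row becomes fully distinguished — the join is lossy.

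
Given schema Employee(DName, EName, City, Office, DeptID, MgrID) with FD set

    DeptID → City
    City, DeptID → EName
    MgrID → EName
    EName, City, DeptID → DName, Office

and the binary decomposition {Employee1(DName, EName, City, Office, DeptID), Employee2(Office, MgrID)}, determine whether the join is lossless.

Common attributes: Employee1 ∩ Employee2 = {Office}.
No dependency enlarges {Office}, so (Office)⁺ = {Office}.
The closure contains neither all of Employee1 = {DName, EName, City, Office, DeptID} nor all of Employee2 = {Office, MgrID}, so the common attributes are not a superkey of either fragment. The join is lossy.

No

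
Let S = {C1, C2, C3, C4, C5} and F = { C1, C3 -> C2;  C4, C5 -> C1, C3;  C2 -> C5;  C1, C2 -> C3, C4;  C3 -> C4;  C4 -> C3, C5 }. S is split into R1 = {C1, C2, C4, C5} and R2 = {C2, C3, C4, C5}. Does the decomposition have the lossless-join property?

Yes

Common attributes: R1 ∩ R2 = {C2, C4, C5}.
Closure of {C2, C4, C5}: C4, C5 → C1, C3 applies, adding C1, C3. So (C2, C4, C5)⁺ = {C1, C2, C3, C4, C5}.
This closure contains every attribute of R1, so R1 ∩ R2 → R1. The join is lossless.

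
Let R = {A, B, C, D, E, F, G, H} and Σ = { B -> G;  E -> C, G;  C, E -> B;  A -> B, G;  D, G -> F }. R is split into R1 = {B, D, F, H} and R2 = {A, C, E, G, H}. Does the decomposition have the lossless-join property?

Common attributes: R1 ∩ R2 = {H}.
No dependency enlarges {H}, so (H)⁺ = {H}.
The closure contains neither all of R1 = {B, D, F, H} nor all of R2 = {A, C, E, G, H}, so the common attributes are not a superkey of either fragment. The join is lossy.

No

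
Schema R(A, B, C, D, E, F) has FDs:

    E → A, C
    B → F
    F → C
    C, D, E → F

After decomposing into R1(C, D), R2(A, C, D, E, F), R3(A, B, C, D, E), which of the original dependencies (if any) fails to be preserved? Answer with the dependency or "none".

B → F

Check B → F: no single fragment contains all of {B, F}, and the restricted closure of {B} across the fragments never reaches {F}.
E → A, C is preserved.
F → C is preserved.
C, D, E → F is preserved.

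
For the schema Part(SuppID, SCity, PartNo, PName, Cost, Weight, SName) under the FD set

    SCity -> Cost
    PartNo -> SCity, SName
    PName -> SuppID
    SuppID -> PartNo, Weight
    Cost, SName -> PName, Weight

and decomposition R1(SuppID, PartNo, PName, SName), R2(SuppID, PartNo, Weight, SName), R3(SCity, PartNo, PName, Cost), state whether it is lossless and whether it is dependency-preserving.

Lossless test (chase): Rows 1 and 2 agree on PartNo; apply PartNo→SCity, SName and equate their SCity, SName entries. Rows 1 and 3 agree on PartNo; apply PartNo→SCity, SName and equate their SCity, SName entries. Rows 1 and 3 agree on PName; apply PName→SuppID and equate their SuppID entries. Rows 1 and 2 agree on SuppID; apply SuppID→PartNo, Weight and equate their PartNo, Weight entries. Rows 1 and 3 agree on SuppID; apply SuppID→PartNo, Weight and equate their PartNo, Weight entries. Rows 1 and 2 agree on SCity; apply SCity→Cost and equate their Cost entries. Rows 1 and 3 agree on SCity; apply SCity→Cost and equate their Cost entries. Rows 1 and 2 agree on Cost, SName; apply Cost, SName→PName, Weight and equate their PName, Weight entries. Row 1 is now all distinguished symbols — the join is lossless.
Dependency preservation: the restricted closure of {Cost, SName} across the fragments never reaches {PName, Weight}, so Cost, SName → PName, Weight cannot be enforced without a join — not preserved.

lossless but not dependency-preserving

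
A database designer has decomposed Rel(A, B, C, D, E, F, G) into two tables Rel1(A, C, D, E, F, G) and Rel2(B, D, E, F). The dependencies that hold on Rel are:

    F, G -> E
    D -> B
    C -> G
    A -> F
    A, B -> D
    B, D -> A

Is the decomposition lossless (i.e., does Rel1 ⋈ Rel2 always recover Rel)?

Common attributes: Rel1 ∩ Rel2 = {D, E, F}.
Closure of {D, E, F}: D → B applies, adding B; B, D → A applies, adding A. So (D, E, F)⁺ = {A, B, D, E, F}.
This closure contains every attribute of Rel2, so Rel1 ∩ Rel2 → Rel2. The join is lossless.

Yes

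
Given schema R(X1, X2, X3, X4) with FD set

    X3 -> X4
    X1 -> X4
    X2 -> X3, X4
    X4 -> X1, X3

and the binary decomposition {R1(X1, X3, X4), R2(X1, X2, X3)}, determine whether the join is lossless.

Common attributes: R1 ∩ R2 = {X1, X3}.
Closure of {X1, X3}: X3 → X4 applies, adding X4. So (X1, X3)⁺ = {X1, X3, X4}.
This closure contains every attribute of R1, so R1 ∩ R2 → R1. The join is lossless.

Yes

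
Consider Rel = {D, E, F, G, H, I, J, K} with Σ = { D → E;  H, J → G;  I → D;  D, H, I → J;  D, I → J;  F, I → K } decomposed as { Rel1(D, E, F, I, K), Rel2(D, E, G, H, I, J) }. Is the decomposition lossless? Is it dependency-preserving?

lossy but dependency-preserving

Lossless test: (D, E, I)⁺ = {D, E, I, J}, which is a superkey of neither fragment — lossy.
Dependency preservation: every FD's attributes lie within a single fragment, so each can be enforced locally — preserved.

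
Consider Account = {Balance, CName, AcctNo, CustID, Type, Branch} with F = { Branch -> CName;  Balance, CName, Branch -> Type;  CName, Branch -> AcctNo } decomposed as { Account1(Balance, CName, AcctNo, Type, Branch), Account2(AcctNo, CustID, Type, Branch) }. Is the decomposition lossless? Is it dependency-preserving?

lossy but dependency-preserving

Lossless test: (AcctNo, Type, Branch)⁺ = {CName, AcctNo, Type, Branch}, which is a superkey of neither fragment — lossy.
Dependency preservation: every FD's attributes lie within a single fragment, so each can be enforced locally — preserved.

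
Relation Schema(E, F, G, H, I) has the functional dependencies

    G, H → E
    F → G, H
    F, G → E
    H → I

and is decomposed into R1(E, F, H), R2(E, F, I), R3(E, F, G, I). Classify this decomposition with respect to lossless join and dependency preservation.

Lossless test (chase): Rows 1 and 2 agree on F; apply F→G, H and equate their G, H entries. Rows 1 and 3 agree on F; apply F→G, H and equate their G, H entries. Rows 1 and 2 agree on H; apply H→I and equate their I entries. Row 1 is now all distinguished symbols — the join is lossless.
Dependency preservation: the restricted closure of {G, H} across the fragments never reaches {E}, so G, H → E cannot be enforced without a join — not preserved.

lossless but not dependency-preserving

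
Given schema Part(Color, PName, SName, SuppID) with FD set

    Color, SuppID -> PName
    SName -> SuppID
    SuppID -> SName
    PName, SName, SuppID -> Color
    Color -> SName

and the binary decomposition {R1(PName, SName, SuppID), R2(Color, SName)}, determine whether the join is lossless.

No

Common attributes: R1 ∩ R2 = {SName}.
Closure of {SName}: SName → SuppID applies, adding SuppID. So (SName)⁺ = {SName, SuppID}.
The closure contains neither all of R1 = {PName, SName, SuppID} nor all of R2 = {Color, SName}, so the common attributes are not a superkey of either fragment. The join is lossy.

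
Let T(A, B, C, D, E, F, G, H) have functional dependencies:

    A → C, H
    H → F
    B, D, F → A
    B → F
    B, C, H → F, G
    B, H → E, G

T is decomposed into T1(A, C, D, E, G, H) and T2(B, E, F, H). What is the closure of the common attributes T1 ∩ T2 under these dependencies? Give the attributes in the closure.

E, F, H

T1 ∩ T2 = {E, H}.
H → F applies, adding F
Closure: {E, F, H}.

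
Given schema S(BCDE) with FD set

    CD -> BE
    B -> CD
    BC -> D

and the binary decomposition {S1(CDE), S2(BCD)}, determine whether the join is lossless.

Common attributes: S1 ∩ S2 = {CD}.
Closure of {CD}: CD → BE applies, adding BE. So (CD)⁺ = {BCDE}.
This closure contains every attribute of S1, so S1 ∩ S2 → S1. The join is lossless.

Yes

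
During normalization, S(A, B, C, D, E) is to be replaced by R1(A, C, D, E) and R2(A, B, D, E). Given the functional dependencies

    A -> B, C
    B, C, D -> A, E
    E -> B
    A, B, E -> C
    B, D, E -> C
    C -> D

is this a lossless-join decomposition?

Common attributes: R1 ∩ R2 = {A, D, E}.
Closure of {A, D, E}: A → B, C applies, adding B, C. So (A, D, E)⁺ = {A, B, C, D, E}.
This closure contains every attribute of R1, so R1 ∩ R2 → R1. The join is lossless.

Yes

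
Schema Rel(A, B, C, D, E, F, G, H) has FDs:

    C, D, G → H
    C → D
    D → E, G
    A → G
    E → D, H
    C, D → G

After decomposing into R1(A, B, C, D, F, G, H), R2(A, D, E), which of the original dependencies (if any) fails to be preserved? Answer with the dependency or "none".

none

C, D, G → H lies within R1.
C → D lies within R1.
D → E, G: restricted closure across fragments reaches E, G.
A → G lies within R1.
E → D, H: restricted closure across fragments reaches D, H.
C, D → G lies within R1.
Every dependency is enforceable on the fragments, so the decomposition is dependency-preserving.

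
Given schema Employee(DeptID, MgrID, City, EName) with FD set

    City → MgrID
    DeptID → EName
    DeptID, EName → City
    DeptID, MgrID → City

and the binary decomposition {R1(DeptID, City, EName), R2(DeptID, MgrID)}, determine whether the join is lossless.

Yes

Common attributes: R1 ∩ R2 = {DeptID}.
Closure of {DeptID}: DeptID → EName applies, adding EName; DeptID, EName → City applies, adding City; City → MgrID applies, adding MgrID. So (DeptID)⁺ = {DeptID, MgrID, City, EName}.
This closure contains every attribute of R1, so R1 ∩ R2 → R1. The join is lossless.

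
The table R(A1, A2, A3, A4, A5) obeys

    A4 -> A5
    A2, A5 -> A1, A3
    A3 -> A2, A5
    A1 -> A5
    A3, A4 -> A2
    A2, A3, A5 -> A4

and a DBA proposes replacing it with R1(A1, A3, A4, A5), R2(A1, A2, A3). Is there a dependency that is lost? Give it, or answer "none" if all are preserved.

Check A2, A5 → A1, A3: no single fragment contains all of {A1, A2, A3, A5}, and the restricted closure of {A2, A5} across the fragments never reaches {A1, A3}.
A4 → A5 is preserved.
A3 → A2, A5 is preserved.
A1 → A5 is preserved.
A3, A4 → A2 is preserved.
A2, A3, A5 → A4 is preserved.

A2, A5 -> A1, A3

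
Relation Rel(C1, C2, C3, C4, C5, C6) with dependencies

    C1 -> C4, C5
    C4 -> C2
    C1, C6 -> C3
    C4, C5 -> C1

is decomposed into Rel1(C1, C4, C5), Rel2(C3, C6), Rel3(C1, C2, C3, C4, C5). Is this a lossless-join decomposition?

Chase test. Columns are C1, C2, C3, C4, C5, C6; row i has aⱼ where attribute j ∈ Reli, else bᵢⱼ.
Initial tableau (one row per fragment):
  row 1: a1 b12 b13 a4 a5 b16
  row 2: b21 b22 a3 b24 b25 a6
  row 3: a1 a2 a3 a4 a5 b36
Rows 1 and 3 agree on C4; apply C4→C2 and equate their C2 entries.
No row becomes fully distinguished — the join is lossy.

No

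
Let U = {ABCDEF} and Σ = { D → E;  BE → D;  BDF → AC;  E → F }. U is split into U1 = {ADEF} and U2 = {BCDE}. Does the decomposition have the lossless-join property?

Common attributes: U1 ∩ U2 = {DE}.
Closure of {DE}: E → F applies, adding F. So (DE)⁺ = {DEF}.
The closure contains neither all of U1 = {ADEF} nor all of U2 = {BCDE}, so the common attributes are not a superkey of either fragment. The join is lossy.

No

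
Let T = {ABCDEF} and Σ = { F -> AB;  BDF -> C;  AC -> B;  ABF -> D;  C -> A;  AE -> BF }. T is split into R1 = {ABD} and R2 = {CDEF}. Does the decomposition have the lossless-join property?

No

Common attributes: R1 ∩ R2 = {D}.
No dependency enlarges {D}, so (D)⁺ = {D}.
The closure contains neither all of R1 = {ABD} nor all of R2 = {CDEF}, so the common attributes are not a superkey of either fragment. The join is lossy.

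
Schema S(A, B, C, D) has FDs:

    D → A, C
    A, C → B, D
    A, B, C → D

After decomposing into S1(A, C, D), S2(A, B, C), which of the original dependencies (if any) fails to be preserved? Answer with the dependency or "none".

none

D → A, C lies within S1.
A, C → B, D: restricted closure across fragments reaches B, D.
A, B, C → D: restricted closure across fragments reaches D.
Every dependency is enforceable on the fragments, so the decomposition is dependency-preserving.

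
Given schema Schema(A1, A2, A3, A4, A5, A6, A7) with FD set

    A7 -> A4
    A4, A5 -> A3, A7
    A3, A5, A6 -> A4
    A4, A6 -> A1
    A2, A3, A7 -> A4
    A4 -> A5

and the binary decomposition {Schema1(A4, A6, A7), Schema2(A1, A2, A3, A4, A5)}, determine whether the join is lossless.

No

Common attributes: Schema1 ∩ Schema2 = {A4}.
Closure of {A4}: A4 → A5 applies, adding A5; A4, A5 → A3, A7 applies, adding A3, A7. So (A4)⁺ = {A3, A4, A5, A7}.
The closure contains neither all of Schema1 = {A4, A6, A7} nor all of Schema2 = {A1, A2, A3, A4, A5}, so the common attributes are not a superkey of either fragment. The join is lossy.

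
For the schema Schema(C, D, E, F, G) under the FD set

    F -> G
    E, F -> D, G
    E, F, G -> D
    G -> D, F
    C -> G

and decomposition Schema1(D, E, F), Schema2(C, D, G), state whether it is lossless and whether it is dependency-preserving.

Lossless test: (D)⁺ = {D}, which is a superkey of neither fragment — lossy.
Dependency preservation: the restricted closure of {F} across the fragments never reaches {G}, so F → G cannot be enforced without a join — not preserved.

lossy and not dependency-preserving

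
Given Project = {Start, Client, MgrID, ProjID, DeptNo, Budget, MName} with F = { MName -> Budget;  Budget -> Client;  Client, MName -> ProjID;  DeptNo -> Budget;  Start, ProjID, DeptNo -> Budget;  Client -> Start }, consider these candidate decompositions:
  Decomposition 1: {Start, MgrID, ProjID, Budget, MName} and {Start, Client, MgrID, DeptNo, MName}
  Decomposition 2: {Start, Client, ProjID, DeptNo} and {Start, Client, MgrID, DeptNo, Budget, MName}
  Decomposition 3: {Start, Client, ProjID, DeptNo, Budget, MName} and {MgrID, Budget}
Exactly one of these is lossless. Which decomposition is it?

Decomposition 1: common = {Start, MgrID, MName}, closure = {Start, Client, MgrID, ProjID, Budget, MName} → lossless.
Decomposition 2: common = {Start, Client, DeptNo}, closure = {Start, Client, DeptNo, Budget} → lossy.
Decomposition 3: common = {Budget}, closure = {Start, Client, Budget} → lossy.

Decomposition 1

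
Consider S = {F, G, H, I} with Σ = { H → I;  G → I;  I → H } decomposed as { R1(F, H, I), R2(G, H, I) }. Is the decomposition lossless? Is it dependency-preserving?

Lossless test: (H, I)⁺ = {H, I}, which is a superkey of neither fragment — lossy.
Dependency preservation: every FD's attributes lie within a single fragment, so each can be enforced locally — preserved.

lossy but dependency-preserving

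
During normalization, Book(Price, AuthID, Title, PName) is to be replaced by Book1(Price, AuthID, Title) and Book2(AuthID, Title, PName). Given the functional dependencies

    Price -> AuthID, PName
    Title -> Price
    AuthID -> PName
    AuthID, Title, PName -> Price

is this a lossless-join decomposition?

Yes

Common attributes: Book1 ∩ Book2 = {AuthID, Title}.
Closure of {AuthID, Title}: Title → Price applies, adding Price; AuthID → PName applies, adding PName. So (AuthID, Title)⁺ = {Price, AuthID, Title, PName}.
This closure contains every attribute of Book1, so Book1 ∩ Book2 → Book1. The join is lossless.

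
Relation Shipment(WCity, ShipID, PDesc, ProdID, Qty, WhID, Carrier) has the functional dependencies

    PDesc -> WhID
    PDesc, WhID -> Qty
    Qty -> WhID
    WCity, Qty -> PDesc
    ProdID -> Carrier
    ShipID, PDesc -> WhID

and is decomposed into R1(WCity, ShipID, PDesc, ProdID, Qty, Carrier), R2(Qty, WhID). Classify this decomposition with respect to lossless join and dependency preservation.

Lossless test: (Qty)⁺ = {Qty, WhID}, which contains all of one fragment — lossless.
Dependency preservation: PDesc → WhID; PDesc, WhID → Qty; ShipID, PDesc → WhID are not contained in any single fragment, but the restricted closure of each left-hand side across the fragments still reaches the right-hand side; the remaining FDs each lie inside some fragment. All dependencies are preserved.

lossless and dependency-preserving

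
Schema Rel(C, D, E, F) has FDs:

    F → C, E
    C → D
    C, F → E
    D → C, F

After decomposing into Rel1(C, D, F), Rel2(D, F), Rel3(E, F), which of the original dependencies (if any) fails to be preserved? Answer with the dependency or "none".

none

F → C, E: restricted closure across fragments reaches C, E.
C → D lies within Rel1.
C, F → E: restricted closure across fragments reaches E.
D → C, F lies within Rel1.
Every dependency is enforceable on the fragments, so the decomposition is dependency-preserving.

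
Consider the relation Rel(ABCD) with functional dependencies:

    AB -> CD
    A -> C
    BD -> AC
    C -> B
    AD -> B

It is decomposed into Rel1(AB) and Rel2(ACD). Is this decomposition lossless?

Yes

Common attributes: Rel1 ∩ Rel2 = {A}.
Closure of {A}: A → C applies, adding C; C → B applies, adding B; AB → CD applies, adding D. So (A)⁺ = {ABCD}.
This closure contains every attribute of Rel1, so Rel1 ∩ Rel2 → Rel1. The join is lossless.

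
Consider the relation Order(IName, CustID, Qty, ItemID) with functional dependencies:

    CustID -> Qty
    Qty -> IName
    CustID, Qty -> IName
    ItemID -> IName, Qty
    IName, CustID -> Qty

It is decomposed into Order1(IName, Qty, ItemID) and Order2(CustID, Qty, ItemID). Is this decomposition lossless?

Common attributes: Order1 ∩ Order2 = {Qty, ItemID}.
Closure of {Qty, ItemID}: Qty → IName applies, adding IName. So (Qty, ItemID)⁺ = {IName, Qty, ItemID}.
This closure contains every attribute of Order1, so Order1 ∩ Order2 → Order1. The join is lossless.

Yes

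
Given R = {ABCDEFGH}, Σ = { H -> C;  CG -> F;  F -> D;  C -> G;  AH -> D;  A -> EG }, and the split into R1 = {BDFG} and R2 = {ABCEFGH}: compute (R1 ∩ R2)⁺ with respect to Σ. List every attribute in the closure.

BDFG

R1 ∩ R2 = {BFG}.
F → D applies, adding D
Closure: {BDFG}.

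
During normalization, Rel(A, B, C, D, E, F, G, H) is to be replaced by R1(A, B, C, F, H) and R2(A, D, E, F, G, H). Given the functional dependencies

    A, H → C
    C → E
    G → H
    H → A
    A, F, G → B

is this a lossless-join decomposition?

No

Common attributes: R1 ∩ R2 = {A, F, H}.
Closure of {A, F, H}: A, H → C applies, adding C; C → E applies, adding E. So (A, F, H)⁺ = {A, C, E, F, H}.
The closure contains neither all of R1 = {A, B, C, F, H} nor all of R2 = {A, D, E, F, G, H}, so the common attributes are not a superkey of either fragment. The join is lossy.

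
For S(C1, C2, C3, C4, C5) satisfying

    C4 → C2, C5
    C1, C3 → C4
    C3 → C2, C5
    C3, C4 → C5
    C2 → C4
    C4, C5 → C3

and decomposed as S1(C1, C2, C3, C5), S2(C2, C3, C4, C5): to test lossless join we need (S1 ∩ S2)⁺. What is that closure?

C2, C3, C4, C5

S1 ∩ S2 = {C2, C3, C5}.
C2 → C4 applies, adding C4
Closure: {C2, C3, C4, C5}.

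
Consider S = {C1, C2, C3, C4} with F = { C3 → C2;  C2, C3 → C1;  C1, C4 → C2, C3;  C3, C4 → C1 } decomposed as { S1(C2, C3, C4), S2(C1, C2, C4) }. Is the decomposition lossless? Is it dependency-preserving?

lossy and not dependency-preserving

Lossless test: (C2, C4)⁺ = {C2, C4}, which is a superkey of neither fragment — lossy.
Dependency preservation: the restricted closure of {C2, C3} across the fragments never reaches {C1}, so C2, C3 → C1 cannot be enforced without a join — not preserved.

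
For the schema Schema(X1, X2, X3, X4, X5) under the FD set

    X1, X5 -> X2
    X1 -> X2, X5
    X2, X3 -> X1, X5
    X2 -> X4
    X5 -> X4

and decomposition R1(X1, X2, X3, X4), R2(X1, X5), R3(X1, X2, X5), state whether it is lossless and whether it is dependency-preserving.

Lossless test (chase): Rows 2 and 3 agree on X1, X5; apply X1, X5→X2 and equate their X2 entries. Rows 1 and 2 agree on X1; apply X1→X2, X5 and equate their X2, X5 entries. Rows 1 and 2 agree on X2; apply X2→X4 and equate their X4 entries. Rows 1 and 3 agree on X2; apply X2→X4 and equate their X4 entries. Row 1 is now all distinguished symbols — the join is lossless.
Dependency preservation: the restricted closure of {X5} across the fragments never reaches {X4}, so X5 → X4 cannot be enforced without a join — not preserved.

lossless but not dependency-preserving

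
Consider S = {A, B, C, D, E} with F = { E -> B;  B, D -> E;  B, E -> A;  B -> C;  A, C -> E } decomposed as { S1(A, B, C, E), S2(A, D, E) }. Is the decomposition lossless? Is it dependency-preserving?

Lossless test: (A, E)⁺ = {A, B, C, E}, which contains all of one fragment — lossless.
Dependency preservation: the restricted closure of {B, D} across the fragments never reaches {E}, so B, D → E cannot be enforced without a join — not preserved.

lossless but not dependency-preserving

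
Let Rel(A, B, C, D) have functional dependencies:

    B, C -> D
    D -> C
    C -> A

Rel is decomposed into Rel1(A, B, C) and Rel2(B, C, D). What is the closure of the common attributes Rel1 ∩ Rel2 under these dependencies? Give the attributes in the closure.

A, B, C, D

Rel1 ∩ Rel2 = {B, C}.
B, C → D applies, adding D
C → A applies, adding A
Closure: {A, B, C, D}.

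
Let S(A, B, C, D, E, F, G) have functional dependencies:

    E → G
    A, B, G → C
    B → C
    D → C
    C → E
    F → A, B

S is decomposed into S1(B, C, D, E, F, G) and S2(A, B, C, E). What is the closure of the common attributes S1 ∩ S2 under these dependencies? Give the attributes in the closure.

B, C, E, G

S1 ∩ S2 = {B, C, E}.
E → G applies, adding G
Closure: {B, C, E, G}.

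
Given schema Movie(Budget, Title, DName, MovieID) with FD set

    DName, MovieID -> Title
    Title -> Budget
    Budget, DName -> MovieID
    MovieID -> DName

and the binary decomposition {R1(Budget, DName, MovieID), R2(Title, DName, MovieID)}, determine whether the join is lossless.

Yes

Common attributes: R1 ∩ R2 = {DName, MovieID}.
Closure of {DName, MovieID}: DName, MovieID → Title applies, adding Title; Title → Budget applies, adding Budget. So (DName, MovieID)⁺ = {Budget, Title, DName, MovieID}.
This closure contains every attribute of R1, so R1 ∩ R2 → R1. The join is lossless.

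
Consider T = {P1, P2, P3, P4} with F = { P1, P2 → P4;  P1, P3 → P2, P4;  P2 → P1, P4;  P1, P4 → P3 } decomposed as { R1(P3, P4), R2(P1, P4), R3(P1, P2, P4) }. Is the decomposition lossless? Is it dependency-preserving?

Lossless test (chase): Rows 2 and 3 agree on P1, P4; apply P1, P4→P3 and equate their P3 entries. Rows 2 and 3 agree on P1, P3; apply P1, P3→P2, P4 and equate their P2, P4 entries. No row becomes fully distinguished — the join is lossy.
Dependency preservation: the restricted closure of {P1, P3} across the fragments never reaches {P2, P4}, so P1, P3 → P2, P4 cannot be enforced without a join — not preserved.

lossy and not dependency-preserving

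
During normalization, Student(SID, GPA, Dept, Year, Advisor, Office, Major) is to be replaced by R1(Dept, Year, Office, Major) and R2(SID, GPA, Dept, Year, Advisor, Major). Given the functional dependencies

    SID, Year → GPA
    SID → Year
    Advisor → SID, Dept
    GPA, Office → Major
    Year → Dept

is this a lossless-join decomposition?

Common attributes: R1 ∩ R2 = {Dept, Year, Major}.
No dependency enlarges {Dept, Year, Major}, so (Dept, Year, Major)⁺ = {Dept, Year, Major}.
The closure contains neither all of R1 = {Dept, Year, Office, Major} nor all of R2 = {SID, GPA, Dept, Year, Advisor, Major}, so the common attributes are not a superkey of either fragment. The join is lossy.

No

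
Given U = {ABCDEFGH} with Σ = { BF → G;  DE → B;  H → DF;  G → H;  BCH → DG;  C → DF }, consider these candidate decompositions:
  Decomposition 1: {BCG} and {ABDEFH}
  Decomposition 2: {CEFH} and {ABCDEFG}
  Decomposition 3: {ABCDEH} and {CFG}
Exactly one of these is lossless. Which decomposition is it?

Decomposition 1: common = {B}, closure = {B} → lossy.
Decomposition 2: common = {CEF}, closure = {BCDEFGH} → lossless.
Decomposition 3: common = {C}, closure = {CDF} → lossy.

Decomposition 2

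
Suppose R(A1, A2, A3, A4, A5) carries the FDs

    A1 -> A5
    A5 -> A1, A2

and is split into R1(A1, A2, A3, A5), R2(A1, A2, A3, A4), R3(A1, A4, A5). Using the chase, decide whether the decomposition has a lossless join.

Chase test. Columns are A1, A2, A3, A4, A5; row i has aⱼ where attribute j ∈ Ri, else bᵢⱼ.
Initial tableau (one row per fragment):
  row 1: a1 a2 a3 b14 a5
  row 2: a1 a2 a3 a4 b25
  row 3: a1 b32 b33 a4 a5
Rows 1 and 2 agree on A1; apply A1→A5 and equate their A5 entries.
Rows 1 and 3 agree on A5; apply A5→A1, A2 and equate their A1, A2 entries.
Row 2 is now all distinguished symbols — the join is lossless.

Yes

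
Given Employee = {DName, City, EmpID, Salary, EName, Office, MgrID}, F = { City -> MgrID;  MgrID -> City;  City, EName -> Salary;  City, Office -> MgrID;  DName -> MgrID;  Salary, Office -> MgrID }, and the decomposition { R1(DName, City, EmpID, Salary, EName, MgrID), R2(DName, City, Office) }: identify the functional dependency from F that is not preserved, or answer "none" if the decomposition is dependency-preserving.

Salary, Office -> MgrID

Check Salary, Office → MgrID: no single fragment contains all of {Salary, Office, MgrID}, and the restricted closure of {Salary, Office} across the fragments never reaches {MgrID}.
City → MgrID is preserved.
MgrID → City is preserved.
City, EName → Salary is preserved.
City, Office → MgrID is preserved.
DName → MgrID is preserved.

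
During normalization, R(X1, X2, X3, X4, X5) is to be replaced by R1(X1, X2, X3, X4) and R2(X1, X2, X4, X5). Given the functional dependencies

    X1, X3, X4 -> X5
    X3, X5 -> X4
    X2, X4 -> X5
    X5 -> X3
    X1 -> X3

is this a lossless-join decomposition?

Yes

Common attributes: R1 ∩ R2 = {X1, X2, X4}.
Closure of {X1, X2, X4}: X2, X4 → X5 applies, adding X5; X5 → X3 applies, adding X3. So (X1, X2, X4)⁺ = {X1, X2, X3, X4, X5}.
This closure contains every attribute of R1, so R1 ∩ R2 → R1. The join is lossless.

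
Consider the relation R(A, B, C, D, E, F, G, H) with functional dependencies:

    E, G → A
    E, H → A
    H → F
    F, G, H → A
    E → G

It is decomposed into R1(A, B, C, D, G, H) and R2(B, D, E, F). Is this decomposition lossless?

Common attributes: R1 ∩ R2 = {B, D}.
No dependency enlarges {B, D}, so (B, D)⁺ = {B, D}.
The closure contains neither all of R1 = {A, B, C, D, G, H} nor all of R2 = {B, D, E, F}, so the common attributes are not a superkey of either fragment. The join is lossy.

No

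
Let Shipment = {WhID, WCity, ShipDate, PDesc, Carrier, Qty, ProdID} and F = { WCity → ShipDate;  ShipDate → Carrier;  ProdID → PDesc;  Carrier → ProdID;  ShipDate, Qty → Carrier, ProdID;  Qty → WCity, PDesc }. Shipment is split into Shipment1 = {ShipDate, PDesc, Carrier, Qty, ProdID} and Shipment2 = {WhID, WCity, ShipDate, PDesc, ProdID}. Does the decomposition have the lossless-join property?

Common attributes: Shipment1 ∩ Shipment2 = {ShipDate, PDesc, ProdID}.
Closure of {ShipDate, PDesc, ProdID}: ShipDate → Carrier applies, adding Carrier. So (ShipDate, PDesc, ProdID)⁺ = {ShipDate, PDesc, Carrier, ProdID}.
The closure contains neither all of Shipment1 = {ShipDate, PDesc, Carrier, Qty, ProdID} nor all of Shipment2 = {WhID, WCity, ShipDate, PDesc, ProdID}, so the common attributes are not a superkey of either fragment. The join is lossy.

No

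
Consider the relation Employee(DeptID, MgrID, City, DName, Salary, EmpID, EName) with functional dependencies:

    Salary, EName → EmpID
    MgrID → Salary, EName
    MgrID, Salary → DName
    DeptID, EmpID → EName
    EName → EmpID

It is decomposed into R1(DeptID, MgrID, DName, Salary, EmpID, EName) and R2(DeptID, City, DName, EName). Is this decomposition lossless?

No

Common attributes: R1 ∩ R2 = {DeptID, DName, EName}.
Closure of {DeptID, DName, EName}: EName → EmpID applies, adding EmpID. So (DeptID, DName, EName)⁺ = {DeptID, DName, EmpID, EName}.
The closure contains neither all of R1 = {DeptID, MgrID, DName, Salary, EmpID, EName} nor all of R2 = {DeptID, City, DName, EName}, so the common attributes are not a superkey of either fragment. The join is lossy.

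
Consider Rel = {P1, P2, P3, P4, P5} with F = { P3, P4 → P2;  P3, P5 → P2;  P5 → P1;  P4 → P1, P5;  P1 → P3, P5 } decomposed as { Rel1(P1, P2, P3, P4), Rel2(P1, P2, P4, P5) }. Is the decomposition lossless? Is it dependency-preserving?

lossless and dependency-preserving

Lossless test: (P1, P2, P4)⁺ = {P1, P2, P3, P4, P5}, which contains all of one fragment — lossless.
Dependency preservation: P3, P5 → P2; P1 → P3, P5 are not contained in any single fragment, but the restricted closure of each left-hand side across the fragments still reaches the right-hand side; the remaining FDs each lie inside some fragment. All dependencies are preserved.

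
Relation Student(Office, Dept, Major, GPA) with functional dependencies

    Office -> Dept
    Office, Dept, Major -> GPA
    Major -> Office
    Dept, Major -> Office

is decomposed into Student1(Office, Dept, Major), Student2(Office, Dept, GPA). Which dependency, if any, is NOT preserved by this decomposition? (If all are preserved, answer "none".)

Check Office, Dept, Major → GPA: no single fragment contains all of {Office, Dept, Major, GPA}, and the restricted closure of {Office, Dept, Major} across the fragments never reaches {GPA}.
Office → Dept is preserved.
Major → Office is preserved.
Dept, Major → Office is preserved.

Office, Dept, Major -> GPA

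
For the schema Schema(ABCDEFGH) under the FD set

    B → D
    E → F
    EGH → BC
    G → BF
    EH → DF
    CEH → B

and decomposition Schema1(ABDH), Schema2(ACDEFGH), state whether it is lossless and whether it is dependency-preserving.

Lossless test: (ADH)⁺ = {ADH}, which is a superkey of neither fragment — lossy.
Dependency preservation: the restricted closure of {EGH} across the fragments never reaches {BC}, so EGH → BC cannot be enforced without a join — not preserved.

lossy and not dependency-preserving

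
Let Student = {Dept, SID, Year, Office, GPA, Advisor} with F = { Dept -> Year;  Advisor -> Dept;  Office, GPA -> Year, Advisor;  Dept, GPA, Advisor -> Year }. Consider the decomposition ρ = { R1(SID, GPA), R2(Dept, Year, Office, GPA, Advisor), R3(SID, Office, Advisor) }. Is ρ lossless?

Chase test. Columns are Dept, SID, Year, Office, GPA, Advisor; row i has aⱼ where attribute j ∈ Ri, else bᵢⱼ.
Initial tableau (one row per fragment):
  row 1: b11 a2 b13 b14 a5 b16
  row 2: a1 b22 a3 a4 a5 a6
  row 3: b31 a2 b33 a4 b35 a6
Rows 2 and 3 agree on Advisor; apply Advisor→Dept and equate their Dept entries.
Rows 2 and 3 agree on Dept; apply Dept→Year and equate their Year entries.
No row becomes fully distinguished — the join is lossy.

No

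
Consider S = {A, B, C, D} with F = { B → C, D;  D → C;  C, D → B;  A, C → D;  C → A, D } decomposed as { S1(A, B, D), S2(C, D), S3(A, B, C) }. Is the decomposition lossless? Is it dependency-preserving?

lossless and dependency-preserving

Lossless test (chase): Rows 1 and 3 agree on B; apply B→C, D and equate their C, D entries. Rows 1 and 2 agree on C, D; apply C, D→B and equate their B entries. Rows 1 and 2 agree on C; apply C→A, D and equate their A, D entries. Row 1 is now all distinguished symbols — the join is lossless.
Dependency preservation: B → C, D; C, D → B; A, C → D; C → A, D are not contained in any single fragment, but the restricted closure of each left-hand side across the fragments still reaches the right-hand side; the remaining FDs each lie inside some fragment. All dependencies are preserved.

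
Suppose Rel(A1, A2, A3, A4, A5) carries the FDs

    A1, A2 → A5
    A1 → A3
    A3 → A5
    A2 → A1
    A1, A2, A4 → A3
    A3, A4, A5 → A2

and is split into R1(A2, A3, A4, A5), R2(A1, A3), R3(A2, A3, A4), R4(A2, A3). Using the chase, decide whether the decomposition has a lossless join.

Chase test. Columns are A1, A2, A3, A4, A5; row i has aⱼ where attribute j ∈ Ri, else bᵢⱼ.
Initial tableau (one row per fragment):
  row 1: b11 a2 a3 a4 a5
  row 2: a1 b22 a3 b24 b25
  row 3: b31 a2 a3 a4 b35
  row 4: b41 a2 a3 b44 b45
Rows 1 and 2 agree on A3; apply A3→A5 and equate their A5 entries.
Rows 1 and 3 agree on A3; apply A3→A5 and equate their A5 entries.
Rows 1 and 4 agree on A3; apply A3→A5 and equate their A5 entries.
Rows 1 and 3 agree on A2; apply A2→A1 and equate their A1 entries.
Rows 1 and 4 agree on A2; apply A2→A1 and equate their A1 entries.
No row becomes fully distinguished — the join is lossy.

No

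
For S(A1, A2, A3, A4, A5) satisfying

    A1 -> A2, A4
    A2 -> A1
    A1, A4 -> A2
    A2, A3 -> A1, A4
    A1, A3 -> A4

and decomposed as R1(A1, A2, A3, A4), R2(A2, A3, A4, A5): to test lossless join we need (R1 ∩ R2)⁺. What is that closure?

A1, A2, A3, A4

R1 ∩ R2 = {A2, A3, A4}.
A2 → A1 applies, adding A1
Closure: {A1, A2, A3, A4}.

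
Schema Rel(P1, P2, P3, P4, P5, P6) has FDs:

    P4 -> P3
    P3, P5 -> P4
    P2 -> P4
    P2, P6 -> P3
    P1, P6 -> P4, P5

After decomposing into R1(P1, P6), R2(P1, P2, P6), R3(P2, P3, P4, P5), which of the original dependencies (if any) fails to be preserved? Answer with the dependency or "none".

Check P1, P6 → P4, P5: no single fragment contains all of {P1, P4, P5, P6}, and the restricted closure of {P1, P6} across the fragments never reaches {P4, P5}.
P4 → P3 is preserved.
P3, P5 → P4 is preserved.
P2 → P4 is preserved.
P2, P6 → P3 is preserved.

P1, P6 -> P4, P5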